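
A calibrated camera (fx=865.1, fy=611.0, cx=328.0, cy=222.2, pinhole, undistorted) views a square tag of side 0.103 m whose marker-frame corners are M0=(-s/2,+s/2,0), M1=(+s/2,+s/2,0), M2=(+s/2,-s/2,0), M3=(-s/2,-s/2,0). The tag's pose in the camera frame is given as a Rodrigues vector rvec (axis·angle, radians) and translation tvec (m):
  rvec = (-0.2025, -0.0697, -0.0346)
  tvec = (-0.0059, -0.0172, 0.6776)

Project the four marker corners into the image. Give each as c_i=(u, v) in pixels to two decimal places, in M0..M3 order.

Intrinsics K: fx=865.1, fy=611.0, cx=328.0, cy=222.2
Marker side s = 0.103 m; corners in marker frame (Z=0):
  M0 = (-0.0515, +0.0515, 0)
  M1 = (+0.0515, +0.0515, 0)
  M2 = (+0.0515, -0.0515, 0)
  M3 = (-0.0515, -0.0515, 0)
rvec = (-0.2025, -0.0697, -0.0346), |rvec| = θ = 0.21694 rad = 12.430°
Rodrigues: sinθ=0.21524, 1−cosθ=0.02344; R = I + sinθ·[k]× + (1−cosθ)·[k]×²:
    [+0.99698 +0.04136 -0.06567]
    [-0.02730 +0.97898 +0.20212]
    [+0.07264 -0.19971 +0.97716]
t = (-0.0059, -0.0172, 0.6776) m
M0: Pc = R·M0+t = (-0.05511, +0.03462, +0.66357); u = 865.1·(-0.05511)/0.66357 + 328.0 = 256.1470, v = 611.0·(+0.03462)/0.66357 + 222.2 = 254.0803
M1: Pc = R·M1+t = (+0.04757, +0.03181, +0.67106); u = 865.1·(+0.04757)/0.67106 + 328.0 = 389.3315, v = 611.0·(+0.03181)/0.67106 + 222.2 = 251.1646
M2: Pc = R·M2+t = (+0.04331, -0.06902, +0.69163); u = 865.1·(+0.04331)/0.69163 + 328.0 = 382.1789, v = 611.0·(-0.06902)/0.69163 + 222.2 = 161.2230
M3: Pc = R·M3+t = (-0.05937, -0.06621, +0.68414); u = 865.1·(-0.05937)/0.68414 + 328.0 = 252.9208, v = 611.0·(-0.06621)/0.68414 + 222.2 = 163.0673

c0=(256.15, 254.08) c1=(389.33, 251.16) c2=(382.18, 161.22) c3=(252.92, 163.07)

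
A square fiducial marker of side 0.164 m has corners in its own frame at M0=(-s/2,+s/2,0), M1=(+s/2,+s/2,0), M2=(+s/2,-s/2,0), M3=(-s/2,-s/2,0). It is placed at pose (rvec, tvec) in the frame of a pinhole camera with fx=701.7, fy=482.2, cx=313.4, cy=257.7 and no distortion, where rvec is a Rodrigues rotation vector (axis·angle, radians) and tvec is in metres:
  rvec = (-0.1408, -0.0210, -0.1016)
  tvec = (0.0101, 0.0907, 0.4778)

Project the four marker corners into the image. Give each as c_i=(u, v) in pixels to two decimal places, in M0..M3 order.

Intrinsics K: fx=701.7, fy=482.2, cx=313.4, cy=257.7
Marker side s = 0.164 m; corners in marker frame (Z=0):
  M0 = (-0.0820, +0.0820, 0)
  M1 = (+0.0820, +0.0820, 0)
  M2 = (+0.0820, -0.0820, 0)
  M3 = (-0.0820, -0.0820, 0)
rvec = (-0.1408, -0.0210, -0.1016), |rvec| = θ = 0.17489 rad = 10.021°
Rodrigues: sinθ=0.17400, 1−cosθ=0.01526; R = I + sinθ·[k]× + (1−cosθ)·[k]×²:
    [+0.99463 +0.10256 -0.01376]
    [-0.09961 +0.98496 +0.14115]
    [+0.02803 -0.13902 +0.98989]
t = (0.0101, 0.0907, 0.4778) m
M0: Pc = R·M0+t = (-0.06305, +0.17963, +0.46410); u = 701.7·(-0.06305)/0.46410 + 313.4 = 218.0713, v = 482.2·(+0.17963)/0.46410 + 257.7 = 444.3399
M1: Pc = R·M1+t = (+0.10007, +0.16330, +0.46870); u = 701.7·(+0.10007)/0.46870 + 313.4 = 463.2165, v = 482.2·(+0.16330)/0.46870 + 257.7 = 425.7032
M2: Pc = R·M2+t = (+0.08325, +0.00177, +0.49150); u = 701.7·(+0.08325)/0.49150 + 313.4 = 432.2542, v = 482.2·(+0.00177)/0.49150 + 257.7 = 259.4316
M3: Pc = R·M3+t = (-0.07987, +0.01810, +0.48690); u = 701.7·(-0.07987)/0.48690 + 313.4 = 198.2957, v = 482.2·(+0.01810)/0.48690 + 257.7 = 275.6260

c0=(218.07, 444.34) c1=(463.22, 425.70) c2=(432.25, 259.43) c3=(198.30, 275.63)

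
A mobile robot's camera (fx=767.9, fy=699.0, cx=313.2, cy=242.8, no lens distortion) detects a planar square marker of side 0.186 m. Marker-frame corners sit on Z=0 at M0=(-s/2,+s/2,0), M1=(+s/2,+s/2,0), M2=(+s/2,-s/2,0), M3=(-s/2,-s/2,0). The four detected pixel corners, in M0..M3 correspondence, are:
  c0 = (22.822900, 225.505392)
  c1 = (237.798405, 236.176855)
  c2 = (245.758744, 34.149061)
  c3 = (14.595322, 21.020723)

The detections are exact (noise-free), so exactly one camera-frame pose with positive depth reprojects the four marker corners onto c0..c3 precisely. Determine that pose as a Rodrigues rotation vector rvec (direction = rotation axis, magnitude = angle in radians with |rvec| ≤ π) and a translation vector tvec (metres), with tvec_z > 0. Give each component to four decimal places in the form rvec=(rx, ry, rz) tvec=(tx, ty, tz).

rvec=(0.2548, -0.0201, 0.0575) tvec=(-0.1531, -0.1012, 0.6441)

Intrinsics K: fx=767.9, fy=699.0, cx=313.2, cy=242.8
Marker side s = 0.186 m; corners in marker frame (Z=0):
  M0 = (-0.0930, +0.0930, 0)
  M1 = (+0.0930, +0.0930, 0)
  M2 = (+0.0930, -0.0930, 0)
  M3 = (-0.0930, -0.0930, 0)
Detected image corners:
  c0 = (22.822900, 225.505392) px
  c1 = (237.798405, 236.176855) px
  c2 = (245.758744, 34.149061) px
  c3 = (14.595322, 21.020723) px
Planar DLT: solve 8×8 A·h = b for H (H[2,2]=1):
  H  [+1203.20863 +51.35990 +130.68344]
  H  [+69.18418 +1143.15947 +132.92361]
  H  [+0.04215 +0.39013 +1.00000]
B = K⁻¹H; ‖b₁‖=1.552557, ‖b₂‖=1.552557; λ = 2/(‖b₁‖+‖b₂‖) = 0.644099, sign → tz>0 ⇒ λ=+0.644099
r₁ = λ·B[:,0] = (+0.99815,+0.05432,+0.02715); r₂ = λ·B[:,1] = (-0.05941,+0.96609,+0.25128)
r₃ = r₁×r₂ = (-0.01258,-0.25243,+0.96753); SVD([r₁ r₂ r₃]) → R = UVᵀ:
  R  [+0.99815 -0.05941 -0.01258]
  R  [+0.05432 +0.96609 -0.25243]
  R  [+0.02715 +0.25128 +0.96753]
t = (-0.15309, -0.10125, +0.64410) m
tr R = 2.931776; θ = arccos((tr R − 1)/2) = 0.261945 rad = 15.008°
axis k = ((R−Rᵀ)₃₂, (R−Rᵀ)₁₃, (R−Rᵀ)₂₁) / (2 sinθ) = (+0.972572, -0.076696, +0.219592)
rvec = θ·k = (+0.254760, -0.020090, +0.057521)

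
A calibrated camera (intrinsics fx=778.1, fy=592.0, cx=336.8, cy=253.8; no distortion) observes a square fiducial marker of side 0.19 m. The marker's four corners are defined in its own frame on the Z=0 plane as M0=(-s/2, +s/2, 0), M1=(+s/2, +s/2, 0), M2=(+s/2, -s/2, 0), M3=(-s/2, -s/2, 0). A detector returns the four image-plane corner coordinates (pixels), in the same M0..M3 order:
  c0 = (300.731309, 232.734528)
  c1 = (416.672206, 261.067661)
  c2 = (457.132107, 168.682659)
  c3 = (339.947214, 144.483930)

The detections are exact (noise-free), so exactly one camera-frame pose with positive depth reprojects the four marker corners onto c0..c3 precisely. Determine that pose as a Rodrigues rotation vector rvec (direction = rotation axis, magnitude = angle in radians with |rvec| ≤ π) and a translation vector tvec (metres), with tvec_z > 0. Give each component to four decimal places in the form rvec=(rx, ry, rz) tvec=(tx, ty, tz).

Intrinsics K: fx=778.1, fy=592.0, cx=336.8, cy=253.8
Marker side s = 0.19 m; corners in marker frame (Z=0):
  M0 = (-0.0950, +0.0950, 0)
  M1 = (+0.0950, +0.0950, 0)
  M2 = (+0.0950, -0.0950, 0)
  M3 = (-0.0950, -0.0950, 0)
Detected image corners:
  c0 = (300.731309, 232.734528) px
  c1 = (416.672206, 261.067661) px
  c2 = (457.132107, 168.682659) px
  c3 = (339.947214, 144.483930) px
Planar DLT: solve 8×8 A·h = b for H (H[2,2]=1):
  H  [+524.89752 -218.61381 +377.37014]
  H  [+91.00863 +470.31232 +201.34811]
  H  [-0.23400 -0.02381 +1.00000]
B = K⁻¹H; ‖b₁‖=0.849286, ‖b₂‖=0.849286; λ = 2/(‖b₁‖+‖b₂‖) = 1.177460, sign → tz>0 ⇒ λ=+1.177460
r₁ = λ·B[:,0] = (+0.91356,+0.29914,-0.27553); r₂ = λ·B[:,1] = (-0.31868,+0.94745,-0.02803)
r₃ = r₁×r₂ = (+0.25267,+0.11341,+0.96088); SVD([r₁ r₂ r₃]) → R = UVᵀ:
  R  [+0.91356 -0.31868 +0.25267]
  R  [+0.29914 +0.94745 +0.11341]
  R  [-0.27553 -0.02803 +0.96088]
t = (+0.06139, -0.10432, +1.17746) m
tr R = 2.821895; θ = arccos((tr R − 1)/2) = 0.425222 rad = 24.363°
axis k = ((R−Rᵀ)₃₂, (R−Rᵀ)₁₃, (R−Rᵀ)₂₁) / (2 sinθ) = (-0.171440, +0.640202, +0.748832)
rvec = θ·k = (-0.072900, +0.272228, +0.318420)

rvec=(-0.0729, 0.2722, 0.3184) tvec=(0.0614, -0.1043, 1.1775)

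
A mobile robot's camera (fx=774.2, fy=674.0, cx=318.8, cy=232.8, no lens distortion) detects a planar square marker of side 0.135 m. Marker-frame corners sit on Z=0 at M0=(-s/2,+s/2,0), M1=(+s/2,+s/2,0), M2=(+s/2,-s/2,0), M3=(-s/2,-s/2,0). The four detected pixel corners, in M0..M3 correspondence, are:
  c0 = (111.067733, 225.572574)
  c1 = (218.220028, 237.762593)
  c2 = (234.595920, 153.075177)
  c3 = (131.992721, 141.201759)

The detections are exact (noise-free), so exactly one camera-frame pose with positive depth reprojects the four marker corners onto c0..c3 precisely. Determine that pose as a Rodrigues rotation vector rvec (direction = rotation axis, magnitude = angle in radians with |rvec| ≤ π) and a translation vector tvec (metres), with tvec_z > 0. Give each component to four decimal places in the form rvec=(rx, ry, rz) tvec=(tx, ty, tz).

Intrinsics K: fx=774.2, fy=674.0, cx=318.8, cy=232.8
Marker side s = 0.135 m; corners in marker frame (Z=0):
  M0 = (-0.0675, +0.0675, 0)
  M1 = (+0.0675, +0.0675, 0)
  M2 = (+0.0675, -0.0675, 0)
  M3 = (-0.0675, -0.0675, 0)
Detected image corners:
  c0 = (111.067733, 225.572574) px
  c1 = (218.220028, 237.762593) px
  c2 = (234.595920, 153.075177) px
  c3 = (131.992721, 141.201759) px
Planar DLT: solve 8×8 A·h = b for H (H[2,2]=1):
  H  [+779.56258 -193.48459 +174.23148]
  H  [+92.42167 +565.87911 +188.50243]
  H  [+0.01754 -0.31818 +1.00000]
B = K⁻¹H; ‖b₁‖=1.008410, ‖b₂‖=1.008410; λ = 2/(‖b₁‖+‖b₂‖) = 0.991661, sign → tz>0 ⇒ λ=+0.991661
r₁ = λ·B[:,0] = (+0.99137,+0.12997,+0.01740); r₂ = λ·B[:,1] = (-0.11790,+0.94156,-0.31552)
r₃ = r₁×r₂ = (-0.05739,+0.31075,+0.94876); SVD([r₁ r₂ r₃]) → R = UVᵀ:
  R  [+0.99137 -0.11790 -0.05739]
  R  [+0.12997 +0.94156 +0.31075]
  R  [+0.01740 -0.31552 +0.94876]
t = (-0.18518, -0.06518, +0.99166) m
tr R = 2.881687; θ = arccos((tr R − 1)/2) = 0.345685 rad = 19.806°
axis k = ((R−Rᵀ)₃₂, (R−Rᵀ)₁₃, (R−Rᵀ)₂₁) / (2 sinθ) = (-0.924139, -0.110360, +0.365770)
rvec = θ·k = (-0.319461, -0.038150, +0.126441)

rvec=(-0.3195, -0.0381, 0.1264) tvec=(-0.1852, -0.0652, 0.9917)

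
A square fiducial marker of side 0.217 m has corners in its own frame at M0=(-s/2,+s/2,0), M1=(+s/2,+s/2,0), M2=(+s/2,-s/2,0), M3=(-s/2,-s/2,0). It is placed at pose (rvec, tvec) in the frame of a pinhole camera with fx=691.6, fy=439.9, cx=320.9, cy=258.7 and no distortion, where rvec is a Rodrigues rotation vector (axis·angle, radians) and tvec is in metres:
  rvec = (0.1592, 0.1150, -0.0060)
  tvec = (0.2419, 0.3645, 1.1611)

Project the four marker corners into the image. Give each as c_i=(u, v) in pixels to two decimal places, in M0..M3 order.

c0=(399.75, 432.82) c1=(529.32, 436.80) c2=(533.63, 358.89) c3=(400.13, 356.47)

Intrinsics K: fx=691.6, fy=439.9, cx=320.9, cy=258.7
Marker side s = 0.217 m; corners in marker frame (Z=0):
  M0 = (-0.1085, +0.1085, 0)
  M1 = (+0.1085, +0.1085, 0)
  M2 = (+0.1085, -0.1085, 0)
  M3 = (-0.1085, -0.1085, 0)
rvec = (0.1592, 0.1150, -0.0060), |rvec| = θ = 0.19648 rad = 11.258°
Rodrigues: sinθ=0.19522, 1−cosθ=0.01924; R = I + sinθ·[k]× + (1−cosθ)·[k]×²:
    [+0.99339 +0.01509 +0.11379]
    [+0.00316 +0.98735 -0.15852]
    [-0.11474 +0.15783 +0.98078]
t = (0.2419, 0.3645, 1.1611) m
M0: Pc = R·M0+t = (+0.13575, +0.47128, +1.19067); u = 691.6·(+0.13575)/1.19067 + 320.9 = 399.7523, v = 439.9·(+0.47128)/1.19067 + 258.7 = 432.8182
M1: Pc = R·M1+t = (+0.35132, +0.47197, +1.16578); u = 691.6·(+0.35132)/1.16578 + 320.9 = 529.3215, v = 439.9·(+0.47197)/1.16578 + 258.7 = 436.7959
M2: Pc = R·M2+t = (+0.34805, +0.25772, +1.13153); u = 691.6·(+0.34805)/1.13153 + 320.9 = 533.6292, v = 439.9·(+0.25772)/1.13153 + 258.7 = 358.8914
M3: Pc = R·M3+t = (+0.13248, +0.25703, +1.15642); u = 691.6·(+0.13248)/1.15642 + 320.9 = 400.1299, v = 439.9·(+0.25703)/1.15642 + 258.7 = 356.4731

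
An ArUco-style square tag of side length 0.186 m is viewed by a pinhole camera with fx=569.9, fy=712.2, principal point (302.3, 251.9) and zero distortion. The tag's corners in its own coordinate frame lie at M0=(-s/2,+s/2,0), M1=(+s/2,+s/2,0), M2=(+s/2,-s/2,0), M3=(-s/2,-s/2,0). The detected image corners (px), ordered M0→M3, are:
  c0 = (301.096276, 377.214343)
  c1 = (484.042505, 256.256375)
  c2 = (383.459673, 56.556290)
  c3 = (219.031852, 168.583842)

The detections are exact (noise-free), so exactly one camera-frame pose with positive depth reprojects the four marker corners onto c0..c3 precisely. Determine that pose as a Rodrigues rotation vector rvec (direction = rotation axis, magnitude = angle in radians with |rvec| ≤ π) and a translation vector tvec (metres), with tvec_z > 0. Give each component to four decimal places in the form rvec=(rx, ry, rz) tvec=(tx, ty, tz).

rvec=(-0.2788, 0.1096, -0.4833) tvec=(0.0396, -0.0318, 0.5406)

Intrinsics K: fx=569.9, fy=712.2, cx=302.3, cy=251.9
Marker side s = 0.186 m; corners in marker frame (Z=0):
  M0 = (-0.0930, +0.0930, 0)
  M1 = (+0.0930, +0.0930, 0)
  M2 = (+0.0930, -0.0930, 0)
  M3 = (-0.0930, -0.0930, 0)
Detected image corners:
  c0 = (301.096276, 377.214343) px
  c1 = (484.042505, 256.256375) px
  c2 = (383.459673, 56.556290) px
  c3 = (219.031852, 168.583842) px
Planar DLT: solve 8×8 A·h = b for H (H[2,2]=1):
  H  [+906.79529 +304.69938 +344.06025]
  H  [-640.28298 +982.75563 +209.94654]
  H  [-0.07069 -0.53605 +1.00000]
B = K⁻¹H; ‖b₁‖=1.849702, ‖b₂‖=1.849702; λ = 2/(‖b₁‖+‖b₂‖) = 0.540628, sign → tz>0 ⇒ λ=+0.540628
r₁ = λ·B[:,0] = (+0.88049,-0.47252,-0.03822); r₂ = λ·B[:,1] = (+0.44277,+0.84851,-0.28980)
r₃ = r₁×r₂ = (+0.16937,+0.23825,+0.95632); SVD([r₁ r₂ r₃]) → R = UVᵀ:
  R  [+0.88049 +0.44277 +0.16937]
  R  [-0.47252 +0.84851 +0.23825]
  R  [-0.03822 -0.28980 +0.95632]
t = (+0.03962, -0.03185, +0.54063) m
tr R = 2.685321; θ = arccos((tr R − 1)/2) = 0.568591 rad = 32.578°
axis k = ((R−Rᵀ)₃₂, (R−Rᵀ)₁₃, (R−Rᵀ)₂₁) / (2 sinθ) = (-0.490350, +0.192764, -0.849940)
rvec = θ·k = (-0.278808, +0.109604, -0.483268)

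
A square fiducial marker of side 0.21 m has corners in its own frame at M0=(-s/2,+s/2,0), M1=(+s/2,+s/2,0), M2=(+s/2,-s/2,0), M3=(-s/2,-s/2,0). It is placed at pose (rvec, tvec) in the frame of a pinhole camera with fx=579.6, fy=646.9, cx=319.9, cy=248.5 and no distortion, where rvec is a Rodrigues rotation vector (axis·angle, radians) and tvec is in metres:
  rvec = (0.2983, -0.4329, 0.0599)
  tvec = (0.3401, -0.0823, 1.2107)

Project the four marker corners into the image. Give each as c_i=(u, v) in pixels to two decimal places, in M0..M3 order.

Intrinsics K: fx=579.6, fy=646.9, cx=319.9, cy=248.5
Marker side s = 0.21 m; corners in marker frame (Z=0):
  M0 = (-0.1050, +0.1050, 0)
  M1 = (+0.1050, +0.1050, 0)
  M2 = (+0.1050, -0.1050, 0)
  M3 = (-0.1050, -0.1050, 0)
rvec = (0.2983, -0.4329, 0.0599), |rvec| = θ = 0.52913 rad = 30.317°
Rodrigues: sinθ=0.50478, 1−cosθ=0.13675; R = I + sinθ·[k]× + (1−cosθ)·[k]×²:
    [+0.90671 -0.12022 -0.40425]
    [-0.00593 +0.95478 -0.29724]
    [+0.42171 +0.27191 +0.86500]
t = (0.3401, -0.0823, 1.2107) m
M0: Pc = R·M0+t = (+0.23227, +0.01858, +1.19497); u = 579.6·(+0.23227)/1.19497 + 319.9 = 432.5597, v = 646.9·(+0.01858)/1.19497 + 248.5 = 258.5557
M1: Pc = R·M1+t = (+0.42268, +0.01733, +1.28353); u = 579.6·(+0.42268)/1.28353 + 319.9 = 510.7693, v = 646.9·(+0.01733)/1.28353 + 248.5 = 257.2341
M2: Pc = R·M2+t = (+0.44793, -0.18318, +1.22643); u = 579.6·(+0.44793)/1.22643 + 319.9 = 531.5869, v = 646.9·(-0.18318)/1.22643 + 248.5 = 151.8813
M3: Pc = R·M3+t = (+0.25752, -0.18193, +1.13787); u = 579.6·(+0.25752)/1.13787 + 319.9 = 451.0727, v = 646.9·(-0.18193)/1.13787 + 248.5 = 145.0697

c0=(432.56, 258.56) c1=(510.77, 257.23) c2=(531.59, 151.88) c3=(451.07, 145.07)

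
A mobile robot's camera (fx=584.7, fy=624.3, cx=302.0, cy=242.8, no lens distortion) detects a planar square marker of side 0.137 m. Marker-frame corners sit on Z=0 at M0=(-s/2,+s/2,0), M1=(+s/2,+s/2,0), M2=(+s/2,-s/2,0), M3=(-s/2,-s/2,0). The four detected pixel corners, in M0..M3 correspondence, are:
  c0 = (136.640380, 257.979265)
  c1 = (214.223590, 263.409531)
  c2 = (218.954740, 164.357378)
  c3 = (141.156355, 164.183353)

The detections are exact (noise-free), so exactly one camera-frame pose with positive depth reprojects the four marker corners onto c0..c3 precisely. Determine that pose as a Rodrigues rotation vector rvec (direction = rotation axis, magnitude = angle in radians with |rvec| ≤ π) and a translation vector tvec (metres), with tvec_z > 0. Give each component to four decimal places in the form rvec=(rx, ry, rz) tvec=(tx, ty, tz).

rvec=(-0.0121, 0.3602, 0.0494) tvec=(-0.1900, -0.0431, 0.8864)

Intrinsics K: fx=584.7, fy=624.3, cx=302.0, cy=242.8
Marker side s = 0.137 m; corners in marker frame (Z=0):
  M0 = (-0.0685, +0.0685, 0)
  M1 = (+0.0685, +0.0685, 0)
  M2 = (+0.0685, -0.0685, 0)
  M3 = (-0.0685, -0.0685, 0)
Detected image corners:
  c0 = (136.640380, 257.979265) px
  c1 = (214.223590, 263.409531) px
  c2 = (218.954740, 164.357378) px
  c3 = (141.156355, 164.183353) px
Planar DLT: solve 8×8 A·h = b for H (H[2,2]=1):
  H  [+496.38065 -34.34177 +176.68582]
  H  [-64.07544 +702.56768 +212.43279]
  H  [-0.39780 -0.00346 +1.00000]
B = K⁻¹H; ‖b₁‖=1.128157, ‖b₂‖=1.128157; λ = 2/(‖b₁‖+‖b₂‖) = 0.886402, sign → tz>0 ⇒ λ=+0.886402
r₁ = λ·B[:,0] = (+0.93463,+0.04616,-0.35261); r₂ = λ·B[:,1] = (-0.05048,+0.99872,-0.00306)
r₃ = r₁×r₂ = (+0.35201,+0.02066,+0.93577); SVD([r₁ r₂ r₃]) → R = UVᵀ:
  R  [+0.93463 -0.05048 +0.35201]
  R  [+0.04616 +0.99872 +0.02066]
  R  [-0.35261 -0.00306 +0.93577]
t = (-0.18998, -0.04312, +0.88640) m
tr R = 2.869120; θ = arccos((tr R − 1)/2) = 0.363776 rad = 20.843°
axis k = ((R−Rᵀ)₃₂, (R−Rᵀ)₁₃, (R−Rᵀ)₂₁) / (2 sinθ) = (-0.033344, +0.990175, +0.135800)
rvec = θ·k = (-0.012130, +0.360202, +0.049401)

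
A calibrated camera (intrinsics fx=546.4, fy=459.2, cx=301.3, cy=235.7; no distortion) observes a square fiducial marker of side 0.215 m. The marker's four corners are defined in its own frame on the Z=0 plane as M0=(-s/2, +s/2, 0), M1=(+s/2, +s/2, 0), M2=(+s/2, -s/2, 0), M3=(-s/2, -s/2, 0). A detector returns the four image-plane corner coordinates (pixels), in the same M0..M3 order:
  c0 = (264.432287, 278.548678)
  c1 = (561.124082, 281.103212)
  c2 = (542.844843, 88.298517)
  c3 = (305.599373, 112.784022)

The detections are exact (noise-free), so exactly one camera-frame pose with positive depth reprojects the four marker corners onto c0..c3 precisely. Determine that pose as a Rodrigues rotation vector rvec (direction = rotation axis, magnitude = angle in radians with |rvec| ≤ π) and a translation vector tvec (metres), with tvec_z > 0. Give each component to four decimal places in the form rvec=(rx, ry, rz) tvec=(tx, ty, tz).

Intrinsics K: fx=546.4, fy=459.2, cx=301.3, cy=235.7
Marker side s = 0.215 m; corners in marker frame (Z=0):
  M0 = (-0.1075, +0.1075, 0)
  M1 = (+0.1075, +0.1075, 0)
  M2 = (+0.1075, -0.1075, 0)
  M3 = (-0.1075, -0.1075, 0)
Detected image corners:
  c0 = (264.432287, 278.548678) px
  c1 = (561.124082, 281.103212) px
  c2 = (542.844843, 88.298517) px
  c3 = (305.599373, 112.784022) px
Planar DLT: solve 8×8 A·h = b for H (H[2,2]=1):
  H  [+904.90645 -511.81408 +408.15343]
  H  [-204.06839 +625.47688 +180.33841]
  H  [-0.76685 -1.06855 +1.00000]
B = K⁻¹H; ‖b₁‖=2.216491, ‖b₂‖=2.216491; λ = 2/(‖b₁‖+‖b₂‖) = 0.451164, sign → tz>0 ⇒ λ=+0.451164
r₁ = λ·B[:,0] = (+0.93796,-0.02291,-0.34598); r₂ = λ·B[:,1] = (-0.15677,+0.86198,-0.48209)
r₃ = r₁×r₂ = (+0.30927,+0.50642,+0.80491); SVD([r₁ r₂ r₃]) → R = UVᵀ:
  R  [+0.93796 -0.15677 +0.30927]
  R  [-0.02291 +0.86198 +0.50642]
  R  [-0.34598 -0.48209 +0.80491]
t = (+0.08823, -0.05439, +0.45116) m
tr R = 2.604859; θ = arccos((tr R − 1)/2) = 0.639441 rad = 36.637°
axis k = ((R−Rᵀ)₃₂, (R−Rᵀ)₁₃, (R−Rᵀ)₂₁) / (2 sinθ) = (-0.828253, +0.549015, +0.112153)
rvec = θ·k = (-0.529619, +0.351063, +0.071715)

rvec=(-0.5296, 0.3511, 0.0717) tvec=(0.0882, -0.0544, 0.4512)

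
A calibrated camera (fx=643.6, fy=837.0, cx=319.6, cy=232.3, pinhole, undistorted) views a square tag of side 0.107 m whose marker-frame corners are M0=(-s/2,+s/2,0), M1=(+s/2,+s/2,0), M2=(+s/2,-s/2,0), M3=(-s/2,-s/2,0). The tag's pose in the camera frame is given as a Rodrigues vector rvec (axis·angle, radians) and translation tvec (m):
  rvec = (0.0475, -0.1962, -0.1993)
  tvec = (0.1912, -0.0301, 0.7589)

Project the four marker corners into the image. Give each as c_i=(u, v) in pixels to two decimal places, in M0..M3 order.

Intrinsics K: fx=643.6, fy=837.0, cx=319.6, cy=232.3
Marker side s = 0.107 m; corners in marker frame (Z=0):
  M0 = (-0.0535, +0.0535, 0)
  M1 = (+0.0535, +0.0535, 0)
  M2 = (+0.0535, -0.0535, 0)
  M3 = (-0.0535, -0.0535, 0)
rvec = (0.0475, -0.1962, -0.1993), |rvec| = θ = 0.28367 rad = 16.253°
Rodrigues: sinθ=0.27989, 1−cosθ=0.03997; R = I + sinθ·[k]× + (1−cosθ)·[k]×²:
    [+0.96115 +0.19201 -0.19828]
    [-0.20127 +0.97915 -0.02744]
    [+0.18888 +0.06629 +0.97976]
t = (0.1912, -0.0301, 0.7589) m
M0: Pc = R·M0+t = (+0.15005, +0.03305, +0.75234); u = 643.6·(+0.15005)/0.75234 + 319.6 = 447.9628, v = 837.0·(+0.03305)/0.75234 + 232.3 = 269.0717
M1: Pc = R·M1+t = (+0.25289, +0.01152, +0.77255); u = 643.6·(+0.25289)/0.77255 + 319.6 = 530.2821, v = 837.0·(+0.01152)/0.77255 + 232.3 = 244.7777
M2: Pc = R·M2+t = (+0.23235, -0.09325, +0.76546); u = 643.6·(+0.23235)/0.76546 + 319.6 = 514.9600, v = 837.0·(-0.09325)/0.76546 + 232.3 = 130.3321
M3: Pc = R·M3+t = (+0.12951, -0.07172, +0.74525); u = 643.6·(+0.12951)/0.74525 + 319.6 = 431.4417, v = 837.0·(-0.07172)/0.74525 + 232.3 = 151.7537

c0=(447.96, 269.07) c1=(530.28, 244.78) c2=(514.96, 130.33) c3=(431.44, 151.75)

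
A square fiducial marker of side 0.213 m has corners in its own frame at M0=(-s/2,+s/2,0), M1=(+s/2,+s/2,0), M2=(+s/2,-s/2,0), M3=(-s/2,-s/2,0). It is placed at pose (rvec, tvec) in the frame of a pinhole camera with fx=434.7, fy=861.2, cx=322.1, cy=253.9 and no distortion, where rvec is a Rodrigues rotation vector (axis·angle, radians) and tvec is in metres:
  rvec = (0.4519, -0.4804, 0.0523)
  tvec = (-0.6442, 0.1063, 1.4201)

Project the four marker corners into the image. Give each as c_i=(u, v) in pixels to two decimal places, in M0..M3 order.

Intrinsics K: fx=434.7, fy=861.2, cx=322.1, cy=253.9
Marker side s = 0.213 m; corners in marker frame (Z=0):
  M0 = (-0.1065, +0.1065, 0)
  M1 = (+0.1065, +0.1065, 0)
  M2 = (+0.1065, -0.1065, 0)
  M3 = (-0.1065, -0.1065, 0)
rvec = (0.4519, -0.4804, 0.0523), |rvec| = θ = 0.66161 rad = 37.908°
Rodrigues: sinθ=0.61439, 1−cosθ=0.21100; R = I + sinθ·[k]× + (1−cosθ)·[k]×²:
    [+0.88744 -0.15321 -0.43472]
    [-0.05608 +0.90025 -0.43176]
    [+0.45750 +0.40753 +0.79032]
t = (-0.6442, 0.1063, 1.4201) m
M0: Pc = R·M0+t = (-0.75503, +0.20815, +1.41478); u = 434.7·(-0.75503)/1.41478 + 322.1 = 90.1123, v = 861.2·(+0.20815)/1.41478 + 253.9 = 380.6035
M1: Pc = R·M1+t = (-0.56600, +0.19620, +1.51223); u = 434.7·(-0.56600)/1.51223 + 322.1 = 159.3980, v = 861.2·(+0.19620)/1.51223 + 253.9 = 365.6364
M2: Pc = R·M2+t = (-0.53337, +0.00445, +1.42542); u = 434.7·(-0.53337)/1.42542 + 322.1 = 159.4419, v = 861.2·(+0.00445)/1.42542 + 253.9 = 256.5896
M3: Pc = R·M3+t = (-0.72240, +0.01640, +1.32797); u = 434.7·(-0.72240)/1.32797 + 322.1 = 85.6305, v = 861.2·(+0.01640)/1.32797 + 253.9 = 264.5330

c0=(90.11, 380.60) c1=(159.40, 365.64) c2=(159.44, 256.59) c3=(85.63, 264.53)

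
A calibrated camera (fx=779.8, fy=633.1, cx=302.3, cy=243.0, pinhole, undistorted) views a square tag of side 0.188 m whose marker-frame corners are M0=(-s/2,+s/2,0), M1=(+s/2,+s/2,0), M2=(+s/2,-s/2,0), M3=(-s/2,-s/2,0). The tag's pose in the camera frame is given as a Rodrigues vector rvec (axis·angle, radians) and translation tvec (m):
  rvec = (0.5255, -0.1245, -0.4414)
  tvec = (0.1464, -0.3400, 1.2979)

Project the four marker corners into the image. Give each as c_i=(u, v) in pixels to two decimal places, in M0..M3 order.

c0=(358.60, 136.62) c1=(456.48, 97.95) c2=(424.33, 13.15) c3=(318.92, 54.74)

Intrinsics K: fx=779.8, fy=633.1, cx=302.3, cy=243.0
Marker side s = 0.188 m; corners in marker frame (Z=0):
  M0 = (-0.0940, +0.0940, 0)
  M1 = (+0.0940, +0.0940, 0)
  M2 = (+0.0940, -0.0940, 0)
  M3 = (-0.0940, -0.0940, 0)
rvec = (0.5255, -0.1245, -0.4414), |rvec| = θ = 0.69748 rad = 39.963°
Rodrigues: sinθ=0.64229, 1−cosθ=0.23354; R = I + sinθ·[k]× + (1−cosθ)·[k]×²:
    [+0.89903 +0.37506 -0.22600]
    [-0.43788 +0.77390 -0.45754]
    [+0.00330 +0.51030 +0.85999]
t = (0.1464, -0.3400, 1.2979) m
M0: Pc = R·M0+t = (+0.09715, -0.22609, +1.34556); u = 779.8·(+0.09715)/1.34556 + 302.3 = 358.6005, v = 633.1·(-0.22609)/1.34556 + 243.0 = 136.6209
M1: Pc = R·M1+t = (+0.26616, -0.30841, +1.34618); u = 779.8·(+0.26616)/1.34618 + 302.3 = 456.4811, v = 633.1·(-0.30841)/1.34618 + 243.0 = 97.9546
M2: Pc = R·M2+t = (+0.19565, -0.45391, +1.25024); u = 779.8·(+0.19565)/1.25024 + 302.3 = 424.3323, v = 633.1·(-0.45391)/1.25024 + 243.0 = 13.1495
M3: Pc = R·M3+t = (+0.02664, -0.37159, +1.24962); u = 779.8·(+0.02664)/1.24962 + 302.3 = 318.9212, v = 633.1·(-0.37159)/1.24962 + 243.0 = 54.7422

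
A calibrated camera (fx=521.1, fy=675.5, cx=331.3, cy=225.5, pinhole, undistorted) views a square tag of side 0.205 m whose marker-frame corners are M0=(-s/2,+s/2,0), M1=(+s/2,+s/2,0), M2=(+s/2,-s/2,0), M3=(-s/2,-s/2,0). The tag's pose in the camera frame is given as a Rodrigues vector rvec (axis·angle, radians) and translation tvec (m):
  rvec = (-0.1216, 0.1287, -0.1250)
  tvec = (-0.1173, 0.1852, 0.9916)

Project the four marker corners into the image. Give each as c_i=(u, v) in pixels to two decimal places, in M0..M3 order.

Intrinsics K: fx=521.1, fy=675.5, cx=331.3, cy=225.5
Marker side s = 0.205 m; corners in marker frame (Z=0):
  M0 = (-0.1025, +0.1025, 0)
  M1 = (+0.1025, +0.1025, 0)
  M2 = (+0.1025, -0.1025, 0)
  M3 = (-0.1025, -0.1025, 0)
rvec = (-0.1216, 0.1287, -0.1250), |rvec| = θ = 0.21674 rad = 12.418°
Rodrigues: sinθ=0.21504, 1−cosθ=0.02340; R = I + sinθ·[k]× + (1−cosθ)·[k]×²:
    [+0.98397 +0.11623 +0.13527]
    [-0.13182 +0.98485 +0.11264]
    [-0.12012 -0.12866 +0.98439]
t = (-0.1173, 0.1852, 0.9916) m
M0: Pc = R·M0+t = (-0.20624, +0.29966, +0.99072); u = 521.1·(-0.20624)/0.99072 + 331.3 = 222.8205, v = 675.5·(+0.29966)/0.99072 + 225.5 = 429.8146
M1: Pc = R·M1+t = (-0.00453, +0.27264, +0.96610); u = 521.1·(-0.00453)/0.96610 + 331.3 = 328.8567, v = 675.5·(+0.27264)/0.96610 + 225.5 = 416.1281
M2: Pc = R·M2+t = (-0.02836, +0.07074, +0.99248); u = 521.1·(-0.02836)/0.99248 + 331.3 = 316.4113, v = 675.5·(+0.07074)/0.99248 + 225.5 = 273.6480
M3: Pc = R·M3+t = (-0.23007, +0.09776, +1.01710); u = 521.1·(-0.23007)/1.01710 + 331.3 = 213.4261, v = 675.5·(+0.09776)/1.01710 + 225.5 = 290.4291

c0=(222.82, 429.81) c1=(328.86, 416.13) c2=(316.41, 273.65) c3=(213.43, 290.43)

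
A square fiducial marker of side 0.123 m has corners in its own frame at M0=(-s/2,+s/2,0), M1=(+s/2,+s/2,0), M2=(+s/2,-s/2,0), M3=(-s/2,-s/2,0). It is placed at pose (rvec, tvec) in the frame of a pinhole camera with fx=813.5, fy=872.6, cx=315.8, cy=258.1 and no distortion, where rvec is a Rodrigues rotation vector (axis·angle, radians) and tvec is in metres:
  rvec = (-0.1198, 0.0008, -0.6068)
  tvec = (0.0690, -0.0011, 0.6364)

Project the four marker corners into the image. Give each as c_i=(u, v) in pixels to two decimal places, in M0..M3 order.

c0=(385.10, 374.93) c1=(514.82, 277.47) c2=(422.37, 141.57) c3=(294.85, 236.03)

Intrinsics K: fx=813.5, fy=872.6, cx=315.8, cy=258.1
Marker side s = 0.123 m; corners in marker frame (Z=0):
  M0 = (-0.0615, +0.0615, 0)
  M1 = (+0.0615, +0.0615, 0)
  M2 = (+0.0615, -0.0615, 0)
  M3 = (-0.0615, -0.0615, 0)
rvec = (-0.1198, 0.0008, -0.6068), |rvec| = θ = 0.61851 rad = 35.438°
Rodrigues: sinθ=0.57982, 1−cosθ=0.18526; R = I + sinθ·[k]× + (1−cosθ)·[k]×²:
    [+0.82169 +0.56880 +0.03595]
    [-0.56889 +0.81474 +0.11207]
    [+0.03445 -0.11254 +0.99305]
t = (0.0690, -0.0011, 0.6364) m
M0: Pc = R·M0+t = (+0.05345, +0.08399, +0.62736); u = 813.5·(+0.05345)/0.62736 + 315.8 = 385.1050, v = 872.6·(+0.08399)/0.62736 + 258.1 = 374.9271
M1: Pc = R·M1+t = (+0.15452, +0.01402, +0.63160); u = 813.5·(+0.15452)/0.63160 + 315.8 = 514.8160, v = 872.6·(+0.01402)/0.63160 + 258.1 = 277.4695
M2: Pc = R·M2+t = (+0.08455, -0.08619, +0.64544); u = 813.5·(+0.08455)/0.64544 + 315.8 = 422.3689, v = 872.6·(-0.08619)/0.64544 + 258.1 = 141.5713
M3: Pc = R·M3+t = (-0.01652, -0.01622, +0.64120); u = 813.5·(-0.01652)/0.64120 + 315.8 = 294.8472, v = 872.6·(-0.01622)/0.64120 + 258.1 = 236.0267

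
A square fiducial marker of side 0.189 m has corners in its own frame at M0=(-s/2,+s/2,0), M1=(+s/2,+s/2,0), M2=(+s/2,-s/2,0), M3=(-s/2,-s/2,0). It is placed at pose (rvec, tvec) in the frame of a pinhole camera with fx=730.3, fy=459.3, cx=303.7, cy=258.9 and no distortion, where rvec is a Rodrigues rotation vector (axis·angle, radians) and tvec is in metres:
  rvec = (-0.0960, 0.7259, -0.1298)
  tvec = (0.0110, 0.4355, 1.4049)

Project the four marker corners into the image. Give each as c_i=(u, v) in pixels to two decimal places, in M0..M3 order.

c0=(278.12, 430.44) c1=(352.55, 436.51) c2=(343.00, 369.99) c3=(270.63, 369.58)

Intrinsics K: fx=730.3, fy=459.3, cx=303.7, cy=258.9
Marker side s = 0.189 m; corners in marker frame (Z=0):
  M0 = (-0.0945, +0.0945, 0)
  M1 = (+0.0945, +0.0945, 0)
  M2 = (+0.0945, -0.0945, 0)
  M3 = (-0.0945, -0.0945, 0)
rvec = (-0.0960, 0.7259, -0.1298), |rvec| = θ = 0.74364 rad = 42.607°
Rodrigues: sinθ=0.67697, 1−cosθ=0.26399; R = I + sinθ·[k]× + (1−cosθ)·[k]×²:
    [+0.74041 +0.08490 +0.66677]
    [-0.15143 +0.98756 +0.04241]
    [-0.65487 -0.13237 +0.74405]
t = (0.0110, 0.4355, 1.4049) m
M0: Pc = R·M0+t = (-0.05095, +0.54313, +1.45428); u = 730.3·(-0.05095)/1.45428 + 303.7 = 278.1162, v = 459.3·(+0.54313)/1.45428 + 258.9 = 430.4366
M1: Pc = R·M1+t = (+0.08899, +0.51451, +1.33051); u = 730.3·(+0.08899)/1.33051 + 303.7 = 352.5465, v = 459.3·(+0.51451)/1.33051 + 258.9 = 436.5140
M2: Pc = R·M2+t = (+0.07295, +0.32787, +1.35552); u = 730.3·(+0.07295)/1.35552 + 303.7 = 343.0004, v = 459.3·(+0.32787)/1.35552 + 258.9 = 369.9926
M3: Pc = R·M3+t = (-0.06699, +0.35649, +1.47929); u = 730.3·(-0.06699)/1.47929 + 303.7 = 270.6275, v = 459.3·(+0.35649)/1.47929 + 258.9 = 369.5838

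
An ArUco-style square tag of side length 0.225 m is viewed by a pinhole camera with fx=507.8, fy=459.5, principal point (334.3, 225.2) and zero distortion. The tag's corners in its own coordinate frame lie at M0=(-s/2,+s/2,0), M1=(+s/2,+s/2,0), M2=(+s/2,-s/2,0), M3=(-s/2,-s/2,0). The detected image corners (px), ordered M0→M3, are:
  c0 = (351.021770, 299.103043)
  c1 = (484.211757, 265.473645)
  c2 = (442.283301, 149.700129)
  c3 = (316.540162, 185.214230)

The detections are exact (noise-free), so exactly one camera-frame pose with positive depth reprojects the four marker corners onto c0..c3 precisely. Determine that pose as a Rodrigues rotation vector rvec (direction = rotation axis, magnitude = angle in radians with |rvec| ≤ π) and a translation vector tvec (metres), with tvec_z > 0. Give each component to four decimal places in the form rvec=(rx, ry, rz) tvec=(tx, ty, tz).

Intrinsics K: fx=507.8, fy=459.5, cx=334.3, cy=225.2
Marker side s = 0.225 m; corners in marker frame (Z=0):
  M0 = (-0.1125, +0.1125, 0)
  M1 = (+0.1125, +0.1125, 0)
  M2 = (+0.1125, -0.1125, 0)
  M3 = (-0.1125, -0.1125, 0)
Detected image corners:
  c0 = (351.021770, 299.103043) px
  c1 = (484.211757, 265.473645) px
  c2 = (442.283301, 149.700129) px
  c3 = (316.540162, 185.214230) px
Planar DLT: solve 8×8 A·h = b for H (H[2,2]=1):
  H  [+520.13957 +83.85785 +397.04953]
  H  [-184.71381 +461.94517 +223.75167]
  H  [-0.13768 -0.21501 +1.00000]
B = K⁻¹H; ‖b₁‖=1.172153, ‖b₂‖=1.172153; λ = 2/(‖b₁‖+‖b₂‖) = 0.853131, sign → tz>0 ⇒ λ=+0.853131
r₁ = λ·B[:,0] = (+0.95119,-0.28538,-0.11746); r₂ = λ·B[:,1] = (+0.26165,+0.94757,-0.18343)
r₃ = r₁×r₂ = (+0.16365,+0.14375,+0.97599); SVD([r₁ r₂ r₃]) → R = UVᵀ:
  R  [+0.95119 +0.26165 +0.16365]
  R  [-0.28538 +0.94757 +0.14375]
  R  [-0.11746 -0.18343 +0.97599]
t = (+0.10542, -0.00269, +0.85313) m
tr R = 2.874750; θ = arccos((tr R − 1)/2) = 0.355780 rad = 20.385°
axis k = ((R−Rᵀ)₃₂, (R−Rᵀ)₁₃, (R−Rᵀ)₂₁) / (2 sinθ) = (-0.469657, +0.403518, -0.785236)
rvec = θ·k = (-0.167095, +0.143563, -0.279371)

rvec=(-0.1671, 0.1436, -0.2794) tvec=(0.1054, -0.0027, 0.8531)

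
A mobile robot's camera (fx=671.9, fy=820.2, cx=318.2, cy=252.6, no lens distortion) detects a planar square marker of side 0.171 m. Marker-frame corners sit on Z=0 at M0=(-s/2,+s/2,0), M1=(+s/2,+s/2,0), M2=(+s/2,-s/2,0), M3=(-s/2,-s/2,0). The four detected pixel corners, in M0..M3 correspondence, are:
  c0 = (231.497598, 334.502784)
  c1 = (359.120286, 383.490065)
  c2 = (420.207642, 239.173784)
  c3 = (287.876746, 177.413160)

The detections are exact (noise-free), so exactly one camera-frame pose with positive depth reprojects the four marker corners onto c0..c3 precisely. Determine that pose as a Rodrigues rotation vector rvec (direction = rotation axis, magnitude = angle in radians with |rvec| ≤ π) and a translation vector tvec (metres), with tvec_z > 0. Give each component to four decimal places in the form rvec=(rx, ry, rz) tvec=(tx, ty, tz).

Intrinsics K: fx=671.9, fy=820.2, cx=318.2, cy=252.6
Marker side s = 0.171 m; corners in marker frame (Z=0):
  M0 = (-0.0855, +0.0855, 0)
  M1 = (+0.0855, +0.0855, 0)
  M2 = (+0.0855, -0.0855, 0)
  M3 = (-0.0855, -0.0855, 0)
Detected image corners:
  c0 = (231.497598, 334.502784) px
  c1 = (359.120286, 383.490065) px
  c2 = (420.207642, 239.173784) px
  c3 = (287.876746, 177.413160) px
Planar DLT: solve 8×8 A·h = b for H (H[2,2]=1):
  H  [+875.99986 -222.54222 +325.72820]
  H  [+424.26977 +986.17304 +286.90114]
  H  [+0.35833 +0.37375 +1.00000]
B = K⁻¹H; ‖b₁‖=1.257016, ‖b₂‖=1.257016; λ = 2/(‖b₁‖+‖b₂‖) = 0.795535, sign → tz>0 ⇒ λ=+0.795535
r₁ = λ·B[:,0] = (+0.90219,+0.32372,+0.28507); r₂ = λ·B[:,1] = (-0.40430,+0.86495,+0.29733)
r₃ = r₁×r₂ = (-0.15031,-0.38350,+0.91122); SVD([r₁ r₂ r₃]) → R = UVᵀ:
  R  [+0.90219 -0.40430 -0.15031]
  R  [+0.32372 +0.86495 -0.38350]
  R  [+0.28507 +0.29733 +0.91122]
t = (+0.00891, +0.03327, +0.79553) m
tr R = 2.678358; θ = arccos((tr R − 1)/2) = 0.575024 rad = 32.946°
axis k = ((R−Rᵀ)₃₂, (R−Rᵀ)₁₃, (R−Rᵀ)₂₁) / (2 sinθ) = (+0.625938, -0.400271, +0.669317)
rvec = θ·k = (+0.359930, -0.230165, +0.384873)

rvec=(0.3599, -0.2302, 0.3849) tvec=(0.0089, 0.0333, 0.7955)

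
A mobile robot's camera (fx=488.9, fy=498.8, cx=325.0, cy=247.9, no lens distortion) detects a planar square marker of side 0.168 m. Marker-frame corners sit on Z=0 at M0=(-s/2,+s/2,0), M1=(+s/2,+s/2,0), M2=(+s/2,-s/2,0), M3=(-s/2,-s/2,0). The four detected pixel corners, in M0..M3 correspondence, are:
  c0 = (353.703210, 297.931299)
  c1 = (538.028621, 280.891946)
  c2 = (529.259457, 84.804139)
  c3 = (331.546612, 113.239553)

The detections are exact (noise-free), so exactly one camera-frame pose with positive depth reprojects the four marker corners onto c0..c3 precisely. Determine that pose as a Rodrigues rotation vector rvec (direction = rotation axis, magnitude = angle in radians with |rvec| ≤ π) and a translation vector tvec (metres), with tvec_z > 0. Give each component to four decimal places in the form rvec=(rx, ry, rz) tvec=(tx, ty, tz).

Intrinsics K: fx=488.9, fy=498.8, cx=325.0, cy=247.9
Marker side s = 0.168 m; corners in marker frame (Z=0):
  M0 = (-0.0840, +0.0840, 0)
  M1 = (+0.0840, +0.0840, 0)
  M2 = (+0.0840, -0.0840, 0)
  M3 = (-0.0840, -0.0840, 0)
Detected image corners:
  c0 = (353.703210, 297.931299) px
  c1 = (538.028621, 280.891946) px
  c2 = (529.259457, 84.804139) px
  c3 = (331.546612, 113.239553) px
Planar DLT: solve 8×8 A·h = b for H (H[2,2]=1):
  H  [+1002.55162 +286.59796 +435.98617]
  H  [-193.03436 +1218.20083 +198.03891]
  H  [-0.30353 +0.44174 +1.00000]
B = K⁻¹H; ‖b₁‖=2.284998, ‖b₂‖=2.284998; λ = 2/(‖b₁‖+‖b₂‖) = 0.437637, sign → tz>0 ⇒ λ=+0.437637
r₁ = λ·B[:,0] = (+0.98574,-0.10335,-0.13284); r₂ = λ·B[:,1] = (+0.12804,+0.97275,+0.19332)
r₃ = r₁×r₂ = (+0.10924,-0.20757,+0.97210); SVD([r₁ r₂ r₃]) → R = UVᵀ:
  R  [+0.98574 +0.12804 +0.10924]
  R  [-0.10335 +0.97275 -0.20757]
  R  [-0.13284 +0.19332 +0.97210]
t = (+0.09935, -0.04375, +0.43764) m
tr R = 2.930582; θ = arccos((tr R − 1)/2) = 0.264241 rad = 15.140°
axis k = ((R−Rᵀ)₃₂, (R−Rᵀ)₁₃, (R−Rᵀ)₂₁) / (2 sinθ) = (+0.767475, +0.463433, -0.442958)
rvec = θ·k = (+0.202798, +0.122458, -0.117048)

rvec=(0.2028, 0.1225, -0.1170) tvec=(0.0993, -0.0437, 0.4376)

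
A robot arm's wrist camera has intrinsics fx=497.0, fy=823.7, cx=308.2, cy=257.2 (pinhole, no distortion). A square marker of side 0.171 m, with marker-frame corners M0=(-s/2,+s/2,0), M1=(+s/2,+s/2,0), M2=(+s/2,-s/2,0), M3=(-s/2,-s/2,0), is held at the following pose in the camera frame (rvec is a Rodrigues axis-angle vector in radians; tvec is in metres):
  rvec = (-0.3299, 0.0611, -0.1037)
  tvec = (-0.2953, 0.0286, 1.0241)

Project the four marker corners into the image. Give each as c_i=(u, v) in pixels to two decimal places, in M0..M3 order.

c0=(123.12, 354.89) c1=(206.76, 339.78) c2=(204.73, 208.97) c3=(125.52, 224.19)

Intrinsics K: fx=497.0, fy=823.7, cx=308.2, cy=257.2
Marker side s = 0.171 m; corners in marker frame (Z=0):
  M0 = (-0.0855, +0.0855, 0)
  M1 = (+0.0855, +0.0855, 0)
  M2 = (+0.0855, -0.0855, 0)
  M3 = (-0.0855, -0.0855, 0)
rvec = (-0.3299, 0.0611, -0.1037), |rvec| = θ = 0.35117 rad = 20.121°
Rodrigues: sinθ=0.34400, 1−cosθ=0.06103; R = I + sinθ·[k]× + (1−cosθ)·[k]×²:
    [+0.99283 +0.09161 +0.07678]
    [-0.11156 +0.94082 +0.32003]
    [-0.04292 -0.32630 +0.94429]
t = (-0.2953, 0.0286, 1.0241) m
M0: Pc = R·M0+t = (-0.37235, +0.11858, +0.99987); u = 497.0·(-0.37235)/0.99987 + 308.2 = 123.1159, v = 823.7·(+0.11858)/0.99987 + 257.2 = 354.8853
M1: Pc = R·M1+t = (-0.20258, +0.09950, +0.99253); u = 497.0·(-0.20258)/0.99253 + 308.2 = 206.7599, v = 823.7·(+0.09950)/0.99253 + 257.2 = 339.7763
M2: Pc = R·M2+t = (-0.21825, -0.06138, +1.04833); u = 497.0·(-0.21825)/1.04833 + 308.2 = 204.7325, v = 823.7·(-0.06138)/1.04833 + 257.2 = 208.9736
M3: Pc = R·M3+t = (-0.38802, -0.04230, +1.05567); u = 497.0·(-0.38802)/1.05567 + 308.2 = 125.5236, v = 823.7·(-0.04230)/1.05567 + 257.2 = 224.1934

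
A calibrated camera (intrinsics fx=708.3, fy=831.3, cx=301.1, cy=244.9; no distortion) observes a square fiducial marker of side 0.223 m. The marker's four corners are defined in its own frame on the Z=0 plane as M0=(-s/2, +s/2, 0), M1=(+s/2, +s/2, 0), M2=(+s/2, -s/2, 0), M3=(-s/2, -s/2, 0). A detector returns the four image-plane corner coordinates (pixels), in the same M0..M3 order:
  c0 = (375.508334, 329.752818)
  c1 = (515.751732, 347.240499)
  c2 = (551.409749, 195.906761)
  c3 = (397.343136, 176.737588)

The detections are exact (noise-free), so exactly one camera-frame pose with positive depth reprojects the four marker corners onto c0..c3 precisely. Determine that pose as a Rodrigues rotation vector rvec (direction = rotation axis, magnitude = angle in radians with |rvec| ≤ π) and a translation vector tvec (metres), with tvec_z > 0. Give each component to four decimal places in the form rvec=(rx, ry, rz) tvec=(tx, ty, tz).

Intrinsics K: fx=708.3, fy=831.3, cx=301.1, cy=244.9
Marker side s = 0.223 m; corners in marker frame (Z=0):
  M0 = (-0.1115, +0.1115, 0)
  M1 = (+0.1115, +0.1115, 0)
  M2 = (+0.1115, -0.1115, 0)
  M3 = (-0.1115, -0.1115, 0)
Detected image corners:
  c0 = (375.508334, 329.752818) px
  c1 = (515.751732, 347.240499) px
  c2 = (551.409749, 195.906761) px
  c3 = (397.343136, 176.737588) px
Planar DLT: solve 8×8 A·h = b for H (H[2,2]=1):
  H  [+657.90038 +64.76386 +459.31902]
  H  [+81.70945 +792.87515 +265.98000]
  H  [-0.00116 +0.42101 +1.00000]
B = K⁻¹H; ‖b₁‖=0.934557, ‖b₂‖=0.934557; λ = 2/(‖b₁‖+‖b₂‖) = 1.070026, sign → tz>0 ⇒ λ=+1.070026
r₁ = λ·B[:,0] = (+0.99441,+0.10554,-0.00124); r₂ = λ·B[:,1] = (-0.09367,+0.88785,+0.45050)
r₃ = r₁×r₂ = (+0.04864,-0.44786,+0.89278); SVD([r₁ r₂ r₃]) → R = UVᵀ:
  R  [+0.99441 -0.09367 +0.04864]
  R  [+0.10554 +0.88785 -0.44786]
  R  [-0.00124 +0.45050 +0.89278]
t = (+0.23902, +0.02713, +1.07003) m
tr R = 2.775044; θ = arccos((tr R − 1)/2) = 0.478858 rad = 27.437°
axis k = ((R−Rᵀ)₃₂, (R−Rᵀ)₁₃, (R−Rᵀ)₂₁) / (2 sinθ) = (+0.974854, +0.054131, +0.216170)
rvec = θ·k = (+0.466816, +0.025921, +0.103515)

rvec=(0.4668, 0.0259, 0.1035) tvec=(0.2390, 0.0271, 1.0700)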